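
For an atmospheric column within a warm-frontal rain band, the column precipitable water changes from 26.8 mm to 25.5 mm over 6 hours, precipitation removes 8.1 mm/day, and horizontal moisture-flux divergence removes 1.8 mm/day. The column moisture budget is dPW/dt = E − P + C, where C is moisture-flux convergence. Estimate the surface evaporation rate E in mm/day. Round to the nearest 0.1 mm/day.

dPW/dt = (25.5 − 26.8) mm / (6/24 day) = -5.200 mm/day.
E = dPW/dt + P − C = (-5.200) + 8.1 − (-1.8) = 4.7 mm/day.

E ≈ 4.7 mm/day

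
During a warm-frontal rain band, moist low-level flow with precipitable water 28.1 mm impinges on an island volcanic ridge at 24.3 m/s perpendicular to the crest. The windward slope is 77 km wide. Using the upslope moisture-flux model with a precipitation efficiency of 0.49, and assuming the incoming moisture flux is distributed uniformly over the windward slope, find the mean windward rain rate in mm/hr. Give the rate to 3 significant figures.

R ≈ 15.6 mm/hr

Incoming column moisture flux per unit ridge length: F = V × PW = 24.3 × 28.1 = 682.83 mm·m/s.
Spread over the 77 km slope with efficiency ε = 0.49: R = ε·F/W = 0.49 × 682.83 / 77000 m = 4.345e-03 mm/s.
R = 4.345e-03 × 3600 = 15.6 mm/hr.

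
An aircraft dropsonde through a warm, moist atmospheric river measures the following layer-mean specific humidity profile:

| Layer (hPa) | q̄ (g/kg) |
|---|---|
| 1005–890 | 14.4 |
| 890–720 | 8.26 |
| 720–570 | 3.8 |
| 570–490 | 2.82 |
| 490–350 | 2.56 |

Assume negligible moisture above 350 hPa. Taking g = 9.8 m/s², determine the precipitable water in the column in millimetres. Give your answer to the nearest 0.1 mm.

PW ≈ 43.0 mm

Precipitable water is the column-integrated vapour mass per unit area: PW = (1/g) Σ q̄ Δp, with q in kg/kg and Δp in Pa (1 kg/m² of water = 1 mm).
Layer 1005–890 hPa: Δp = 115 hPa = 11500 Pa, q̄ = 0.0144 kg/kg → 0.0144 × 11500 / 9.8 = 16.90 mm
Layer 890–720 hPa: Δp = 170 hPa = 17000 Pa, q̄ = 0.00826 kg/kg → 0.00826 × 17000 / 9.8 = 14.33 mm
Layer 720–570 hPa: Δp = 150 hPa = 15000 Pa, q̄ = 0.0038 kg/kg → 0.0038 × 15000 / 9.8 = 5.82 mm
Layer 570–490 hPa: Δp = 80 hPa = 8000 Pa, q̄ = 0.00282 kg/kg → 0.00282 × 8000 / 9.8 = 2.30 mm
Layer 490–350 hPa: Δp = 140 hPa = 14000 Pa, q̄ = 0.00256 kg/kg → 0.00256 × 14000 / 9.8 = 3.66 mm
PW = 16.90 + 14.33 + 5.82 + 2.30 + 3.66 = 43.01 ≈ 43.0 mm.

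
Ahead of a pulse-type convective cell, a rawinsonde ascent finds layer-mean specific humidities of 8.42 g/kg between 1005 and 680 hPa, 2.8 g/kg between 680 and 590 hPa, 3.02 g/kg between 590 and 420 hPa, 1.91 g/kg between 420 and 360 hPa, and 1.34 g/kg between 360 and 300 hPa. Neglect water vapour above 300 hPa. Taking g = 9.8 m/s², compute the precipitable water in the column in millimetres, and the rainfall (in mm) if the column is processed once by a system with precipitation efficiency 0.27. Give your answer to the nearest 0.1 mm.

Precipitable water is the column-integrated vapour mass per unit area: PW = (1/g) Σ q̄ Δp, with q in kg/kg and Δp in Pa (1 kg/m² of water = 1 mm).
Layer 1005–680 hPa: Δp = 325 hPa = 32500 Pa, q̄ = 0.00842 kg/kg → 0.00842 × 32500 / 9.8 = 27.92 mm
Layer 680–590 hPa: Δp = 90 hPa = 9000 Pa, q̄ = 0.0028 kg/kg → 0.0028 × 9000 / 9.8 = 2.57 mm
Layer 590–420 hPa: Δp = 170 hPa = 17000 Pa, q̄ = 0.00302 kg/kg → 0.00302 × 17000 / 9.8 = 5.24 mm
Layer 420–360 hPa: Δp = 60 hPa = 6000 Pa, q̄ = 0.00191 kg/kg → 0.00191 × 6000 / 9.8 = 1.17 mm
Layer 360–300 hPa: Δp = 60 hPa = 6000 Pa, q̄ = 0.00134 kg/kg → 0.00134 × 6000 / 9.8 = 0.82 mm
PW = 27.92 + 2.57 + 5.24 + 1.17 + 0.82 = 37.72 ≈ 37.7 mm.
Rainfall = ε × PW = 0.27 × 37.7 = 10.2 mm.

PW ≈ 37.7 mm; rainfall ≈ 10.2 mm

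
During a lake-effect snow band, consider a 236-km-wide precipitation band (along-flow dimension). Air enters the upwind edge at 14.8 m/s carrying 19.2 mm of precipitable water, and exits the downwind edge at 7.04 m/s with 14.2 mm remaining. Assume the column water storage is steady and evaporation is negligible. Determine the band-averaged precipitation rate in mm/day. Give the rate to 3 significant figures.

Column moisture flux per unit crosswind length is F = V × PW.
Inflow: F_in = 14.8 × 19.2 = 284.16 mm·m/s
Outflow: F_out = 7.04 × 14.2 = 99.968 mm·m/s
Steady-state rate R = (F_in − F_out)/L = (284.16 − 99.968) / 236000 m = 7.805e-04 mm/s.
R = 7.805e-04 × 3600 × 24 = 67.4 mm/day.

R ≈ 67.4 mm/day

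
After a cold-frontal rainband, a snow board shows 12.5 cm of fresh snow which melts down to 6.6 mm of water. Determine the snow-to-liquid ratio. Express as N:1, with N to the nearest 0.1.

Ratio = snow depth / SWE = 125 mm / 6.6 mm = 18.9, i.e. 18.9:1.

ratio ≈ 18.9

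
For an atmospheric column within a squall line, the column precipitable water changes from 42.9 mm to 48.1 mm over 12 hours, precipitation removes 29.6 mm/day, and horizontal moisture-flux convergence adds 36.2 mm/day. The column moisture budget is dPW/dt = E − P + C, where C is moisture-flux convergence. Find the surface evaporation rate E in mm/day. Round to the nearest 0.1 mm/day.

E ≈ 3.8 mm/day

dPW/dt = (48.1 − 42.9) mm / (12/24 day) = +10.400 mm/day.
E = dPW/dt + P − C = (+10.400) + 29.6 − (36.2) = 3.8 mm/day.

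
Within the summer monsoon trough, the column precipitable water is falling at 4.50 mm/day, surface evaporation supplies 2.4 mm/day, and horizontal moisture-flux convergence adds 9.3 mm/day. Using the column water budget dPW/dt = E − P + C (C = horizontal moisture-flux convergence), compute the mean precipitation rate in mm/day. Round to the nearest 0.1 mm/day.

P ≈ 16.2 mm/day

dPW/dt = -4.50 mm/day.
P = E + C − dPW/dt = 2.4 + (9.3) − (-4.50) = 16.2 mm/day.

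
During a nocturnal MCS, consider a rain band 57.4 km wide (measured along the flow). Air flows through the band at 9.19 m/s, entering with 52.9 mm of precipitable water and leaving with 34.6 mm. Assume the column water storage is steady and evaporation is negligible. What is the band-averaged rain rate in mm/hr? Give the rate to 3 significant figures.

Column moisture flux per unit crosswind length is F = V × PW.
Inflow: F_in = 9.19 × 52.9 = 486.151 mm·m/s
Outflow: F_out = 9.19 × 34.6 = 317.974 mm·m/s
Steady-state rate R = (F_in − F_out)/L = (486.151 − 317.974) / 57400 m = 2.930e-03 mm/s.
R = 2.930e-03 × 3600 = 10.5 mm/hr.

R ≈ 10.5 mm/hr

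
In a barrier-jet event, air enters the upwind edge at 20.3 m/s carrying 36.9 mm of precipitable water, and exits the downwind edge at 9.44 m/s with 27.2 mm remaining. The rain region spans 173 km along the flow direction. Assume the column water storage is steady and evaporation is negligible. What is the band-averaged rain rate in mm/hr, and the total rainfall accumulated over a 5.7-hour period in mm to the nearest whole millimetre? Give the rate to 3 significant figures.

R ≈ 10.2 mm/hr; total ≈ 58 mm

Column moisture flux per unit crosswind length is F = V × PW.
Inflow: F_in = 20.3 × 36.9 = 749.07 mm·m/s
Outflow: F_out = 9.44 × 27.2 = 256.768 mm·m/s
Steady-state rate R = (F_in − F_out)/L = (749.07 − 256.768) / 173000 m = 2.846e-03 mm/s.
R = 2.846e-03 × 3600 = 10.2 mm/hr.
Over 5.7 h: total = 10.2 × 5.7 = 58.14 ≈ 58 mm.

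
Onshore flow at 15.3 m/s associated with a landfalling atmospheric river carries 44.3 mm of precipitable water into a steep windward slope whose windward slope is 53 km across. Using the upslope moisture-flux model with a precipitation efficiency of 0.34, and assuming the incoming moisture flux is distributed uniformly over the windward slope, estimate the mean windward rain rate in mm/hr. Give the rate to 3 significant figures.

Incoming column moisture flux per unit ridge length: F = V × PW = 15.3 × 44.3 = 677.79 mm·m/s.
Spread over the 53 km slope with efficiency ε = 0.34: R = ε·F/W = 0.34 × 677.79 / 53000 m = 4.348e-03 mm/s.
R = 4.348e-03 × 3600 = 15.7 mm/hr.

R ≈ 15.7 mm/hr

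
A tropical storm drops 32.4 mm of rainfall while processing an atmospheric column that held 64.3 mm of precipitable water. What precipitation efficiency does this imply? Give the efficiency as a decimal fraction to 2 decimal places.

ε ≈ 0.50

ε = rainfall / PW = 32.4 / 64.3 = 0.50.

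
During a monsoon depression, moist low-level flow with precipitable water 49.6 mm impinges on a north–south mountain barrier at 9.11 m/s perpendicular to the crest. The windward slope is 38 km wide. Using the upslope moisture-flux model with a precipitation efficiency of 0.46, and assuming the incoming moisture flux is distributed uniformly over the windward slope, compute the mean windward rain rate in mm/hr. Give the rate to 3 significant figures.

Incoming column moisture flux per unit ridge length: F = V × PW = 9.11 × 49.6 = 451.856 mm·m/s.
Spread over the 38 km slope with efficiency ε = 0.46: R = ε·F/W = 0.46 × 451.856 / 38000 m = 5.470e-03 mm/s.
R = 5.470e-03 × 3600 = 19.7 mm/hr.

R ≈ 19.7 mm/hr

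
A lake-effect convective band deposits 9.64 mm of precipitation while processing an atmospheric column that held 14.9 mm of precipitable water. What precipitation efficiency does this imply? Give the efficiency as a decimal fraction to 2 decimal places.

ε ≈ 0.65

ε = precipitation / PW = 9.64 / 14.9 = 0.65.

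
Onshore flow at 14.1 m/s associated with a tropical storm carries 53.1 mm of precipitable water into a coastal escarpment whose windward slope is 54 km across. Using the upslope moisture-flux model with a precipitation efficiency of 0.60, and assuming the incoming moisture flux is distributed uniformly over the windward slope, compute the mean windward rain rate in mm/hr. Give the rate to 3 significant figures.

R ≈ 29.9 mm/hr

Incoming column moisture flux per unit ridge length: F = V × PW = 14.1 × 53.1 = 748.71 mm·m/s.
Spread over the 54 km slope with efficiency ε = 0.60: R = ε·F/W = 0.60 × 748.71 / 54000 m = 8.319e-03 mm/s.
R = 8.319e-03 × 3600 = 29.9 mm/hr.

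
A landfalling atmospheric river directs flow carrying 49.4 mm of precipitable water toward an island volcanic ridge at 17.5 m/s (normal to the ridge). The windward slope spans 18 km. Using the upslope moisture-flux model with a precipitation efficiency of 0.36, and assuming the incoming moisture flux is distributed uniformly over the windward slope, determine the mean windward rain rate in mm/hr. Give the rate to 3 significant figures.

R ≈ 62.2 mm/hr

Incoming column moisture flux per unit ridge length: F = V × PW = 17.5 × 49.4 = 864.5 mm·m/s.
Spread over the 18 km slope with efficiency ε = 0.36: R = ε·F/W = 0.36 × 864.5 / 18000 m = 1.729e-02 mm/s.
R = 1.729e-02 × 3600 = 62.2 mm/hr.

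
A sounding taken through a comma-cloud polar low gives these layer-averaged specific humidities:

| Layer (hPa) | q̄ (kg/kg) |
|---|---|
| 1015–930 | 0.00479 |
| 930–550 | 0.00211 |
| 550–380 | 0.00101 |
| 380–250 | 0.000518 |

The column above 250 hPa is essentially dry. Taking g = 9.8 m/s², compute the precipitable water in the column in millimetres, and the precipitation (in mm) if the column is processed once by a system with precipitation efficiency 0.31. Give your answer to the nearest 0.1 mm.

PW ≈ 14.8 mm; precipitation ≈ 4.6 mm

Precipitable water is the column-integrated vapour mass per unit area: PW = (1/g) Σ q̄ Δp, with q in kg/kg and Δp in Pa (1 kg/m² of water = 1 mm).
Layer 1015–930 hPa: Δp = 85 hPa = 8500 Pa, q̄ = 0.00479 kg/kg → 0.00479 × 8500 / 9.8 = 4.15 mm
Layer 930–550 hPa: Δp = 380 hPa = 38000 Pa, q̄ = 0.00211 kg/kg → 0.00211 × 38000 / 9.8 = 8.18 mm
Layer 550–380 hPa: Δp = 170 hPa = 17000 Pa, q̄ = 0.00101 kg/kg → 0.00101 × 17000 / 9.8 = 1.75 mm
Layer 380–250 hPa: Δp = 130 hPa = 13000 Pa, q̄ = 0.000518 kg/kg → 0.000518 × 13000 / 9.8 = 0.69 mm
PW = 4.15 + 8.18 + 1.75 + 0.69 = 14.77 ≈ 14.8 mm.
Precipitation = ε × PW = 0.31 × 14.8 = 4.6 mm.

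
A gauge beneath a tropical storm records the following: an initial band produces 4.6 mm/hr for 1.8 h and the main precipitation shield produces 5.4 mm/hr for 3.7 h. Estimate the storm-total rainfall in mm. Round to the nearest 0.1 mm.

total ≈ 28.3 mm

Total = Σ Rᵢ Δtᵢ = 4.6 × 1.8 + 5.4 × 3.7
      = 8.28 + 19.98 = 28.3 mm.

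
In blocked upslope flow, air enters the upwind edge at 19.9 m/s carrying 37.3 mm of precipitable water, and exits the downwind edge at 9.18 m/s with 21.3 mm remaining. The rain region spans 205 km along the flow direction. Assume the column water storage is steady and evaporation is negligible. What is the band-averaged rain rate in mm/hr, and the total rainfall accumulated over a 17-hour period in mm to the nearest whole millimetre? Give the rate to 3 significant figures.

Column moisture flux per unit crosswind length is F = V × PW.
Inflow: F_in = 19.9 × 37.3 = 742.27 mm·m/s
Outflow: F_out = 9.18 × 21.3 = 195.534 mm·m/s
Steady-state rate R = (F_in − F_out)/L = (742.27 − 195.534) / 205000 m = 2.667e-03 mm/s.
R = 2.667e-03 × 3600 = 9.60 mm/hr.
Over 17 h: total = 9.60 × 17 = 163.2 ≈ 163 mm.

R ≈ 9.60 mm/hr; total ≈ 163 mm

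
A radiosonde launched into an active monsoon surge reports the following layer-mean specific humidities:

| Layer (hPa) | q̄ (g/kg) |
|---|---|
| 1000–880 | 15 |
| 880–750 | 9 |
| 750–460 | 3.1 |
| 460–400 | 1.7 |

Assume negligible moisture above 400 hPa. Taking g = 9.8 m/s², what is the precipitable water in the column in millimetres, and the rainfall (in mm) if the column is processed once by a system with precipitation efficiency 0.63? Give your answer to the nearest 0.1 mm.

Precipitable water is the column-integrated vapour mass per unit area: PW = (1/g) Σ q̄ Δp, with q in kg/kg and Δp in Pa (1 kg/m² of water = 1 mm).
Layer 1000–880 hPa: Δp = 120 hPa = 12000 Pa, q̄ = 0.015 kg/kg → 0.015 × 12000 / 9.8 = 18.37 mm
Layer 880–750 hPa: Δp = 130 hPa = 13000 Pa, q̄ = 0.009 kg/kg → 0.009 × 13000 / 9.8 = 11.94 mm
Layer 750–460 hPa: Δp = 290 hPa = 29000 Pa, q̄ = 0.0031 kg/kg → 0.0031 × 29000 / 9.8 = 9.17 mm
Layer 460–400 hPa: Δp = 60 hPa = 6000 Pa, q̄ = 0.0017 kg/kg → 0.0017 × 6000 / 9.8 = 1.04 mm
PW = 18.37 + 11.94 + 9.17 + 1.04 = 40.52 ≈ 40.5 mm.
Rainfall = ε × PW = 0.63 × 40.5 = 25.5 mm.

PW ≈ 40.5 mm; rainfall ≈ 25.5 mm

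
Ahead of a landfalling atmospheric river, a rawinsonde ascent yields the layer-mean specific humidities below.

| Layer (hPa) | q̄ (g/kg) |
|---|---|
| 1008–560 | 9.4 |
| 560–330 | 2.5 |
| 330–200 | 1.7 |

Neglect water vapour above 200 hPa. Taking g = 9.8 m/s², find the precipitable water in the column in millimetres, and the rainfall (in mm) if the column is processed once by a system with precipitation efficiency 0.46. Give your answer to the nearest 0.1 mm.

Precipitable water is the column-integrated vapour mass per unit area: PW = (1/g) Σ q̄ Δp, with q in kg/kg and Δp in Pa (1 kg/m² of water = 1 mm).
Layer 1008–560 hPa: Δp = 448 hPa = 44800 Pa, q̄ = 0.0094 kg/kg → 0.0094 × 44800 / 9.8 = 42.97 mm
Layer 560–330 hPa: Δp = 230 hPa = 23000 Pa, q̄ = 0.0025 kg/kg → 0.0025 × 23000 / 9.8 = 5.87 mm
Layer 330–200 hPa: Δp = 130 hPa = 13000 Pa, q̄ = 0.0017 kg/kg → 0.0017 × 13000 / 9.8 = 2.26 mm
PW = 42.97 + 5.87 + 2.26 = 51.10 ≈ 51.1 mm.
Rainfall = ε × PW = 0.46 × 51.1 = 23.5 mm.

PW ≈ 51.1 mm; rainfall ≈ 23.5 mm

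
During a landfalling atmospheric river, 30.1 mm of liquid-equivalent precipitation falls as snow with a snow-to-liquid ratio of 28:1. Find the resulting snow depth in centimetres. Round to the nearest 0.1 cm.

snow depth ≈ 84.3 cm

Snow depth = liquid × ratio = 30.1 mm × 28 = 842.8 mm = 84.3 cm.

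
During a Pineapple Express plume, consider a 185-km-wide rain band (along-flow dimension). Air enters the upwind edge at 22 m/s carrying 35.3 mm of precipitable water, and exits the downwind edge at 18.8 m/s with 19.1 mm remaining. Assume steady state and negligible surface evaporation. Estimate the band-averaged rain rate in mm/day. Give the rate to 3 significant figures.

R ≈ 195 mm/day

Column moisture flux per unit crosswind length is F = V × PW.
Inflow: F_in = 22 × 35.3 = 776.6 mm·m/s
Outflow: F_out = 18.8 × 19.1 = 359.08 mm·m/s
Steady-state rate R = (F_in − F_out)/L = (776.6 − 359.08) / 185000 m = 2.257e-03 mm/s.
R = 2.257e-03 × 3600 × 24 = 195 mm/day.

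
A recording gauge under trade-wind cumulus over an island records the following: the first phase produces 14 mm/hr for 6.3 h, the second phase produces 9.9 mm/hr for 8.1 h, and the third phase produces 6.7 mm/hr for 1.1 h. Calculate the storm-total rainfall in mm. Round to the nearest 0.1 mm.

Total = Σ Rᵢ Δtᵢ = 14 × 6.3 + 9.9 × 8.1 + 6.7 × 1.1
      = 88.2 + 80.19 + 7.37 = 175.8 mm.

total ≈ 175.8 mm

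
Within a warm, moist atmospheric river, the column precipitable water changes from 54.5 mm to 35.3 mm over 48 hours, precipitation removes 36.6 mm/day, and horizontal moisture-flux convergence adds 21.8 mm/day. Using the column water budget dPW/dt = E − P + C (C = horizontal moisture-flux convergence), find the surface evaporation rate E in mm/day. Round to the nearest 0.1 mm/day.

E ≈ 5.2 mm/day

dPW/dt = (35.3 − 54.5) mm / (48/24 day) = -9.600 mm/day.
E = dPW/dt + P − C = (-9.600) + 36.6 − (21.8) = 5.2 mm/day.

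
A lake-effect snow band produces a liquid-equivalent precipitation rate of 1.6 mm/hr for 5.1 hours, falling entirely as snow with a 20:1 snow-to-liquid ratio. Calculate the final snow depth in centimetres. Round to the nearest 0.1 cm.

snow depth ≈ 16.3 cm

Liquid-equivalent depth = 1.6 × 5.1 = 8.16 mm.
Snow depth = 8.16 mm × 20 = 163.2 mm = 16.3 cm.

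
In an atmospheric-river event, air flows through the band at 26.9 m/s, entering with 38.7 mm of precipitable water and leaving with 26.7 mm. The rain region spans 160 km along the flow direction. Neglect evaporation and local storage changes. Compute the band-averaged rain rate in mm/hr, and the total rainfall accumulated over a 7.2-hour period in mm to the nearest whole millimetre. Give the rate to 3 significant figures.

R ≈ 7.26 mm/hr; total ≈ 52 mm

Column moisture flux per unit crosswind length is F = V × PW.
Inflow: F_in = 26.9 × 38.7 = 1041.03 mm·m/s
Outflow: F_out = 26.9 × 26.7 = 718.23 mm·m/s
Steady-state rate R = (F_in − F_out)/L = (1041.03 − 718.23) / 160000 m = 2.018e-03 mm/s.
R = 2.018e-03 × 3600 = 7.26 mm/hr.
Over 7.2 h: total = 7.26 × 7.2 = 52.272 ≈ 52 mm.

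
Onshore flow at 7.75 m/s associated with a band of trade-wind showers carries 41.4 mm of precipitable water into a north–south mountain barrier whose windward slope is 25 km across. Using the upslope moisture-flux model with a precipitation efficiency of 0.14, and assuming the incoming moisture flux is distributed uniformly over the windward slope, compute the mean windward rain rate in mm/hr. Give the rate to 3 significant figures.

R ≈ 6.47 mm/hr

Incoming column moisture flux per unit ridge length: F = V × PW = 7.75 × 41.4 = 320.85 mm·m/s.
Spread over the 25 km slope with efficiency ε = 0.14: R = ε·F/W = 0.14 × 320.85 / 25000 m = 1.797e-03 mm/s.
R = 1.797e-03 × 3600 = 6.47 mm/hr.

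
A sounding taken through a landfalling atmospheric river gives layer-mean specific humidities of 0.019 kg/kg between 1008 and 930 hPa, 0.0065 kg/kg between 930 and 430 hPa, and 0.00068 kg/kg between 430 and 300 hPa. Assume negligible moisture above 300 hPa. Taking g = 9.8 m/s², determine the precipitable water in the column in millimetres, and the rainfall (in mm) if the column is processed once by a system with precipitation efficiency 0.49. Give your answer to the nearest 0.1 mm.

Precipitable water is the column-integrated vapour mass per unit area: PW = (1/g) Σ q̄ Δp, with q in kg/kg and Δp in Pa (1 kg/m² of water = 1 mm).
Layer 1008–930 hPa: Δp = 78 hPa = 7800 Pa, q̄ = 0.019 kg/kg → 0.019 × 7800 / 9.8 = 15.12 mm
Layer 930–430 hPa: Δp = 500 hPa = 50000 Pa, q̄ = 0.0065 kg/kg → 0.0065 × 50000 / 9.8 = 33.16 mm
Layer 430–300 hPa: Δp = 130 hPa = 13000 Pa, q̄ = 0.00068 kg/kg → 0.00068 × 13000 / 9.8 = 0.90 mm
PW = 15.12 + 33.16 + 0.90 = 49.18 ≈ 49.2 mm.
Rainfall = ε × PW = 0.49 × 49.2 = 24.1 mm.

PW ≈ 49.2 mm; rainfall ≈ 24.1 mm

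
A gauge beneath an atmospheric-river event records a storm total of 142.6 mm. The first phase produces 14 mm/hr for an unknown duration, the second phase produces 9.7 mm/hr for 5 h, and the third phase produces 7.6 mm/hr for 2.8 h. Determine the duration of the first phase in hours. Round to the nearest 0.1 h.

duration ≈ 5.2 h

Known phases: 9.7 × 5 + 7.6 × 2.8 = 48.5 + 21.28 = 69.78 mm.
Remaining depth = 142.6 − 69.78 = 72.82 mm.
Duration = 72.82 / 14 = 5.2 h.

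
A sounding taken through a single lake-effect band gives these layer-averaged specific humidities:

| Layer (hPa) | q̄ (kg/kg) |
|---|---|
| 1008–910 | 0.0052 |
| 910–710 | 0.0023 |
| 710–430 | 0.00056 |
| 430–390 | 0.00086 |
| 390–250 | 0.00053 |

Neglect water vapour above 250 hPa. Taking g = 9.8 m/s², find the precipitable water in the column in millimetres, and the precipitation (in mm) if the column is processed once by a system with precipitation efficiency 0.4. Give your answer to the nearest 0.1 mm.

PW ≈ 12.6 mm; precipitation ≈ 5.0 mm

Precipitable water is the column-integrated vapour mass per unit area: PW = (1/g) Σ q̄ Δp, with q in kg/kg and Δp in Pa (1 kg/m² of water = 1 mm).
Layer 1008–910 hPa: Δp = 98 hPa = 9800 Pa, q̄ = 0.0052 kg/kg → 0.0052 × 9800 / 9.8 = 5.20 mm
Layer 910–710 hPa: Δp = 200 hPa = 20000 Pa, q̄ = 0.0023 kg/kg → 0.0023 × 20000 / 9.8 = 4.69 mm
Layer 710–430 hPa: Δp = 280 hPa = 28000 Pa, q̄ = 0.00056 kg/kg → 0.00056 × 28000 / 9.8 = 1.60 mm
Layer 430–390 hPa: Δp = 40 hPa = 4000 Pa, q̄ = 0.00086 kg/kg → 0.00086 × 4000 / 9.8 = 0.35 mm
Layer 390–250 hPa: Δp = 140 hPa = 14000 Pa, q̄ = 0.00053 kg/kg → 0.00053 × 14000 / 9.8 = 0.76 mm
PW = 5.20 + 4.69 + 1.60 + 0.35 + 0.76 = 12.60 ≈ 12.6 mm.
Precipitation = ε × PW = 0.4 × 12.6 = 5.0 mm.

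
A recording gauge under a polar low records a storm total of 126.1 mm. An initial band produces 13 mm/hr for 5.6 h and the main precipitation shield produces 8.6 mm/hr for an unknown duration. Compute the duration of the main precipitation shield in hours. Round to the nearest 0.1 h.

duration ≈ 6.2 h

Known phases: 13 × 5.6 = 72.8 mm.
Remaining depth = 126.1 − 72.8 = 53.3 mm.
Duration = 53.3 / 8.6 = 6.2 h.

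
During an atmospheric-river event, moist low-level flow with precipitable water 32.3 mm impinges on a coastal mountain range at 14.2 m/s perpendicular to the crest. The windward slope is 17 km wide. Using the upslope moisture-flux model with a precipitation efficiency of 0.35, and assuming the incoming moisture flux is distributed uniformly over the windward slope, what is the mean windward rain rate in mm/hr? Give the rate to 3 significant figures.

R ≈ 34.0 mm/hr

Incoming column moisture flux per unit ridge length: F = V × PW = 14.2 × 32.3 = 458.66 mm·m/s.
Spread over the 17 km slope with efficiency ε = 0.35: R = ε·F/W = 0.35 × 458.66 / 17000 m = 9.443e-03 mm/s.
R = 9.443e-03 × 3600 = 34.0 mm/hr.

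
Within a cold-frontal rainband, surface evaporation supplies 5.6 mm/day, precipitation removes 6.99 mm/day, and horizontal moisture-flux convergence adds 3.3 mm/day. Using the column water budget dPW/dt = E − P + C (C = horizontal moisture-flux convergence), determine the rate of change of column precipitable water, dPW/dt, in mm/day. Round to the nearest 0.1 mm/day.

dPW/dt = E − P + C = 5.6 − 6.99 + (3.3) = 1.9 mm/day.

dPW/dt ≈ 1.9 mm/day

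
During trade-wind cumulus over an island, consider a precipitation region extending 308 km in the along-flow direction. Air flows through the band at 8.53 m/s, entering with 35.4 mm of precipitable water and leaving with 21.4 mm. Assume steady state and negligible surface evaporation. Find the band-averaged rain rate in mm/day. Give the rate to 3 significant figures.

R ≈ 33.5 mm/day

Column moisture flux per unit crosswind length is F = V × PW.
Inflow: F_in = 8.53 × 35.4 = 301.962 mm·m/s
Outflow: F_out = 8.53 × 21.4 = 182.542 mm·m/s
Steady-state rate R = (F_in − F_out)/L = (301.962 − 182.542) / 308000 m = 3.877e-04 mm/s.
R = 3.877e-04 × 3600 × 24 = 33.5 mm/day.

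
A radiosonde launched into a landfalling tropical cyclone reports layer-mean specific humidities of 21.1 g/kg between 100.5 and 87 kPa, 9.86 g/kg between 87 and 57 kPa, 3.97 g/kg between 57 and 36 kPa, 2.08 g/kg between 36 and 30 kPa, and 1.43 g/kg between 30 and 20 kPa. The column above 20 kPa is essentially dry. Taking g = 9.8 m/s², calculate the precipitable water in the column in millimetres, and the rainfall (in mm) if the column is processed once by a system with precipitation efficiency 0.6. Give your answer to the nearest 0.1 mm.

Precipitable water is the column-integrated vapour mass per unit area: PW = (1/g) Σ q̄ Δp, with q in kg/kg and Δp in Pa (1 kg/m² of water = 1 mm).
Layer 100.5–87 kPa: Δp = 135 hPa = 13500 Pa, q̄ = 0.0211 kg/kg → 0.0211 × 13500 / 9.8 = 29.07 mm
Layer 87–57 kPa: Δp = 300 hPa = 30000 Pa, q̄ = 0.00986 kg/kg → 0.00986 × 30000 / 9.8 = 30.18 mm
Layer 57–36 kPa: Δp = 210 hPa = 21000 Pa, q̄ = 0.00397 kg/kg → 0.00397 × 21000 / 9.8 = 8.51 mm
Layer 36–30 kPa: Δp = 60 hPa = 6000 Pa, q̄ = 0.00208 kg/kg → 0.00208 × 6000 / 9.8 = 1.27 mm
Layer 30–20 kPa: Δp = 100 hPa = 10000 Pa, q̄ = 0.00143 kg/kg → 0.00143 × 10000 / 9.8 = 1.46 mm
PW = 29.07 + 30.18 + 8.51 + 1.27 + 1.46 = 70.49 ≈ 70.5 mm.
Rainfall = ε × PW = 0.6 × 70.5 = 42.3 mm.

PW ≈ 70.5 mm; rainfall ≈ 42.3 mm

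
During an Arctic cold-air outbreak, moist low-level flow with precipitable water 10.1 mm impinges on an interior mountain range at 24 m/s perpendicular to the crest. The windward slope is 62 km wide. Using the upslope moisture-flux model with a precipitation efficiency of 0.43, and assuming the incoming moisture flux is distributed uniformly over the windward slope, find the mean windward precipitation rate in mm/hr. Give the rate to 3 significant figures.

R ≈ 6.05 mm/hr

Incoming column moisture flux per unit ridge length: F = V × PW = 24 × 10.1 = 242.4 mm·m/s.
Spread over the 62 km slope with efficiency ε = 0.43: R = ε·F/W = 0.43 × 242.4 / 62000 m = 1.681e-03 mm/s.
R = 1.681e-03 × 3600 = 6.05 mm/hr.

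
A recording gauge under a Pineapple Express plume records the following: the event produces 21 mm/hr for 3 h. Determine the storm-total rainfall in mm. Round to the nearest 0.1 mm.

total ≈ 63.0 mm

Total = Σ Rᵢ Δtᵢ = 21 × 3
      = 63 = 63.0 mm.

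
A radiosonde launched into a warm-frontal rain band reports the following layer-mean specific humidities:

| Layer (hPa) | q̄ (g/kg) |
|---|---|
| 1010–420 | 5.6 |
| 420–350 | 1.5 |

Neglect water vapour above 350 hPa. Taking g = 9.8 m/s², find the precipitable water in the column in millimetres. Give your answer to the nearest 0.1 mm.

Precipitable water is the column-integrated vapour mass per unit area: PW = (1/g) Σ q̄ Δp, with q in kg/kg and Δp in Pa (1 kg/m² of water = 1 mm).
Layer 1010–420 hPa: Δp = 590 hPa = 59000 Pa, q̄ = 0.0056 kg/kg → 0.0056 × 59000 / 9.8 = 33.71 mm
Layer 420–350 hPa: Δp = 70 hPa = 7000 Pa, q̄ = 0.0015 kg/kg → 0.0015 × 7000 / 9.8 = 1.07 mm
PW = 33.71 + 1.07 = 34.78 ≈ 34.8 mm.

PW ≈ 34.8 mm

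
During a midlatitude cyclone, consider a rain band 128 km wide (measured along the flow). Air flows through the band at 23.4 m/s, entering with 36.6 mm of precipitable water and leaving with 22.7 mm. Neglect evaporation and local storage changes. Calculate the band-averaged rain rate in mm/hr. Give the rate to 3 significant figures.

R ≈ 9.15 mm/hr

Column moisture flux per unit crosswind length is F = V × PW.
Inflow: F_in = 23.4 × 36.6 = 856.44 mm·m/s
Outflow: F_out = 23.4 × 22.7 = 531.18 mm·m/s
Steady-state rate R = (F_in − F_out)/L = (856.44 − 531.18) / 128000 m = 2.541e-03 mm/s.
R = 2.541e-03 × 3600 = 9.15 mm/hr.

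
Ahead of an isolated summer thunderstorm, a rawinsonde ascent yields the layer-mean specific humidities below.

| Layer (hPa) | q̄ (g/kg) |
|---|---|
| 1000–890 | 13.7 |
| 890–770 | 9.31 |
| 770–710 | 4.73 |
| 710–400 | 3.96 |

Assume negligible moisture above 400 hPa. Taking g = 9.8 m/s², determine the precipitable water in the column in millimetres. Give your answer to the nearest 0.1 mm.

Precipitable water is the column-integrated vapour mass per unit area: PW = (1/g) Σ q̄ Δp, with q in kg/kg and Δp in Pa (1 kg/m² of water = 1 mm).
Layer 1000–890 hPa: Δp = 110 hPa = 11000 Pa, q̄ = 0.0137 kg/kg → 0.0137 × 11000 / 9.8 = 15.38 mm
Layer 890–770 hPa: Δp = 120 hPa = 12000 Pa, q̄ = 0.00931 kg/kg → 0.00931 × 12000 / 9.8 = 11.40 mm
Layer 770–710 hPa: Δp = 60 hPa = 6000 Pa, q̄ = 0.00473 kg/kg → 0.00473 × 6000 / 9.8 = 2.90 mm
Layer 710–400 hPa: Δp = 310 hPa = 31000 Pa, q̄ = 0.00396 kg/kg → 0.00396 × 31000 / 9.8 = 12.53 mm
PW = 15.38 + 11.40 + 2.90 + 12.53 = 42.21 ≈ 42.2 mm.

PW ≈ 42.2 mm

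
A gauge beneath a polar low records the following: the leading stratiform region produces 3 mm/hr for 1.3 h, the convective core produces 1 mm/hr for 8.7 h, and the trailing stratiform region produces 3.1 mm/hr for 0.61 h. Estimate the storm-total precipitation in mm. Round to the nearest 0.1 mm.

total ≈ 14.5 mm

Total = Σ Rᵢ Δtᵢ = 3 × 1.3 + 1 × 8.7 + 3.1 × 0.61
      = 3.9 + 8.7 + 1.891 = 14.5 mm.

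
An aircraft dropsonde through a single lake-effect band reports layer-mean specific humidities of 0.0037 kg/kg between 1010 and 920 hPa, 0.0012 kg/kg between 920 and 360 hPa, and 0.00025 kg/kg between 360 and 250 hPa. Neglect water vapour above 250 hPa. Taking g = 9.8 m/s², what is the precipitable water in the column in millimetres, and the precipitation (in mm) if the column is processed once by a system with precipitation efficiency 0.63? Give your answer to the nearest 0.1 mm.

Precipitable water is the column-integrated vapour mass per unit area: PW = (1/g) Σ q̄ Δp, with q in kg/kg and Δp in Pa (1 kg/m² of water = 1 mm).
Layer 1010–920 hPa: Δp = 90 hPa = 9000 Pa, q̄ = 0.0037 kg/kg → 0.0037 × 9000 / 9.8 = 3.40 mm
Layer 920–360 hPa: Δp = 560 hPa = 56000 Pa, q̄ = 0.0012 kg/kg → 0.0012 × 56000 / 9.8 = 6.86 mm
Layer 360–250 hPa: Δp = 110 hPa = 11000 Pa, q̄ = 0.00025 kg/kg → 0.00025 × 11000 / 9.8 = 0.28 mm
PW = 3.40 + 6.86 + 0.28 = 10.54 ≈ 10.5 mm.
Precipitation = ε × PW = 0.63 × 10.5 = 6.6 mm.

PW ≈ 10.5 mm; precipitation ≈ 6.6 mm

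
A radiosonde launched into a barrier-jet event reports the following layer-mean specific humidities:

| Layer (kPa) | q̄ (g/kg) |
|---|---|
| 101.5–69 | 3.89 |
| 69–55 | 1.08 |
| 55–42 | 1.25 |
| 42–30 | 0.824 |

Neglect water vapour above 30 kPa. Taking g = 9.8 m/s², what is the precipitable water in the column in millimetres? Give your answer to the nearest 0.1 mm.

PW ≈ 17.1 mm

Precipitable water is the column-integrated vapour mass per unit area: PW = (1/g) Σ q̄ Δp, with q in kg/kg and Δp in Pa (1 kg/m² of water = 1 mm).
Layer 101.5–69 kPa: Δp = 325 hPa = 32500 Pa, q̄ = 0.00389 kg/kg → 0.00389 × 32500 / 9.8 = 12.90 mm
Layer 69–55 kPa: Δp = 140 hPa = 14000 Pa, q̄ = 0.00108 kg/kg → 0.00108 × 14000 / 9.8 = 1.54 mm
Layer 55–42 kPa: Δp = 130 hPa = 13000 Pa, q̄ = 0.00125 kg/kg → 0.00125 × 13000 / 9.8 = 1.66 mm
Layer 42–30 kPa: Δp = 120 hPa = 12000 Pa, q̄ = 0.000824 kg/kg → 0.000824 × 12000 / 9.8 = 1.01 mm
PW = 12.90 + 1.54 + 1.66 + 1.01 = 17.11 ≈ 17.1 mm.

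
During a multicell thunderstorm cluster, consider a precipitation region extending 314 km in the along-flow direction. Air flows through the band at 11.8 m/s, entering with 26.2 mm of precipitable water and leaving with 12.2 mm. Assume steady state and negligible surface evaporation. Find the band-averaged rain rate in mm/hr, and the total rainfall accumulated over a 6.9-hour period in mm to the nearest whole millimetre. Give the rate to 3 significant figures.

Column moisture flux per unit crosswind length is F = V × PW.
Inflow: F_in = 11.8 × 26.2 = 309.16 mm·m/s
Outflow: F_out = 11.8 × 12.2 = 143.96 mm·m/s
Steady-state rate R = (F_in − F_out)/L = (309.16 − 143.96) / 314000 m = 5.261e-04 mm/s.
R = 5.261e-04 × 3600 = 1.89 mm/hr.
Over 6.9 h: total = 1.89 × 6.9 = 13.041 ≈ 13 mm.

R ≈ 1.89 mm/hr; total ≈ 13 mm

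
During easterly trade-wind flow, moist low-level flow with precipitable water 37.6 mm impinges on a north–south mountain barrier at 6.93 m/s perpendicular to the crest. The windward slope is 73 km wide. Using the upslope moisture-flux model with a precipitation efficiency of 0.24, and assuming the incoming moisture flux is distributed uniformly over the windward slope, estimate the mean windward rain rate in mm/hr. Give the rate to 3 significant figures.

R ≈ 3.08 mm/hr

Incoming column moisture flux per unit ridge length: F = V × PW = 6.93 × 37.6 = 260.568 mm·m/s.
Spread over the 73 km slope with efficiency ε = 0.24: R = ε·F/W = 0.24 × 260.568 / 73000 m = 8.567e-04 mm/s.
R = 8.567e-04 × 3600 = 3.08 mm/hr.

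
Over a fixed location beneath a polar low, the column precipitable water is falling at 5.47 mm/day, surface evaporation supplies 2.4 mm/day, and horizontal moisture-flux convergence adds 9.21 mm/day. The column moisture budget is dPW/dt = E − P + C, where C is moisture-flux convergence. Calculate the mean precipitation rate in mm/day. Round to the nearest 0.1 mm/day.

P ≈ 17.1 mm/day

dPW/dt = -5.47 mm/day.
P = E + C − dPW/dt = 2.4 + (9.21) − (-5.47) = 17.1 mm/day.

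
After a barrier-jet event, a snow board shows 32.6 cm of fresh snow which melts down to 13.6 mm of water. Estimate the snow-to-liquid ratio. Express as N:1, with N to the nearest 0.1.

ratio ≈ 24.0

Ratio = snow depth / SWE = 326 mm / 13.6 mm = 24.0, i.e. 24.0:1.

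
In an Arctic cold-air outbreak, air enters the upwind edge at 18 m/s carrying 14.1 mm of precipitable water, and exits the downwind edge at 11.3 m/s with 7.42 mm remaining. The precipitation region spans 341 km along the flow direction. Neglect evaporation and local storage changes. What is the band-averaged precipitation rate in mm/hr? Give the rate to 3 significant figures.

Column moisture flux per unit crosswind length is F = V × PW.
Inflow: F_in = 18 × 14.1 = 253.8 mm·m/s
Outflow: F_out = 11.3 × 7.42 = 83.846 mm·m/s
Steady-state rate R = (F_in − F_out)/L = (253.8 − 83.846) / 341000 m = 4.984e-04 mm/s.
R = 4.984e-04 × 3600 = 1.79 mm/hr.

R ≈ 1.79 mm/hr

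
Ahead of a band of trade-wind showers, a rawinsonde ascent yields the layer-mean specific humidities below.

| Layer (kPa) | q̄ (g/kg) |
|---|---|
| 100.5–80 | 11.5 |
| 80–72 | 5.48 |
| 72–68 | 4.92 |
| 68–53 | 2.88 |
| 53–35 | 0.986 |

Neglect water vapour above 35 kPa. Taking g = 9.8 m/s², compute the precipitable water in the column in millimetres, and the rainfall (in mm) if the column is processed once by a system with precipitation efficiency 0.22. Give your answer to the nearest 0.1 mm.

Precipitable water is the column-integrated vapour mass per unit area: PW = (1/g) Σ q̄ Δp, with q in kg/kg and Δp in Pa (1 kg/m² of water = 1 mm).
Layer 100.5–80 kPa: Δp = 205 hPa = 20500 Pa, q̄ = 0.0115 kg/kg → 0.0115 × 20500 / 9.8 = 24.06 mm
Layer 80–72 kPa: Δp = 80 hPa = 8000 Pa, q̄ = 0.00548 kg/kg → 0.00548 × 8000 / 9.8 = 4.47 mm
Layer 72–68 kPa: Δp = 40 hPa = 4000 Pa, q̄ = 0.00492 kg/kg → 0.00492 × 4000 / 9.8 = 2.01 mm
Layer 68–53 kPa: Δp = 150 hPa = 15000 Pa, q̄ = 0.00288 kg/kg → 0.00288 × 15000 / 9.8 = 4.41 mm
Layer 53–35 kPa: Δp = 180 hPa = 18000 Pa, q̄ = 0.000986 kg/kg → 0.000986 × 18000 / 9.8 = 1.81 mm
PW = 24.06 + 4.47 + 2.01 + 4.41 + 1.81 = 36.76 ≈ 36.8 mm.
Rainfall = ε × PW = 0.22 × 36.8 = 8.1 mm.

PW ≈ 36.8 mm; rainfall ≈ 8.1 mm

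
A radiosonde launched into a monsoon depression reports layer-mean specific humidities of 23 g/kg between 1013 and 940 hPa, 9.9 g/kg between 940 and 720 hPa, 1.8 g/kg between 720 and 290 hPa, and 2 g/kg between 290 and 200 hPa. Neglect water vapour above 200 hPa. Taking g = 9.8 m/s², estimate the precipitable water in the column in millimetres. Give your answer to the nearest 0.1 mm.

PW ≈ 49.1 mm

Precipitable water is the column-integrated vapour mass per unit area: PW = (1/g) Σ q̄ Δp, with q in kg/kg and Δp in Pa (1 kg/m² of water = 1 mm).
Layer 1013–940 hPa: Δp = 73 hPa = 7300 Pa, q̄ = 0.023 kg/kg → 0.023 × 7300 / 9.8 = 17.13 mm
Layer 940–720 hPa: Δp = 220 hPa = 22000 Pa, q̄ = 0.0099 kg/kg → 0.0099 × 22000 / 9.8 = 22.22 mm
Layer 720–290 hPa: Δp = 430 hPa = 43000 Pa, q̄ = 0.0018 kg/kg → 0.0018 × 43000 / 9.8 = 7.90 mm
Layer 290–200 hPa: Δp = 90 hPa = 9000 Pa, q̄ = 0.002 kg/kg → 0.002 × 9000 / 9.8 = 1.84 mm
PW = 17.13 + 22.22 + 7.90 + 1.84 = 49.09 ≈ 49.1 mm.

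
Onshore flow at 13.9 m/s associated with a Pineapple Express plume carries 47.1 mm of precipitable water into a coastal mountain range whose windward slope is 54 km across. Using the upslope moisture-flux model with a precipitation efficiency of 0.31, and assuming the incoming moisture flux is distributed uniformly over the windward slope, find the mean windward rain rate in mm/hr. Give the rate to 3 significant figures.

Incoming column moisture flux per unit ridge length: F = V × PW = 13.9 × 47.1 = 654.69 mm·m/s.
Spread over the 54 km slope with efficiency ε = 0.31: R = ε·F/W = 0.31 × 654.69 / 54000 m = 3.758e-03 mm/s.
R = 3.758e-03 × 3600 = 13.5 mm/hr.

R ≈ 13.5 mm/hr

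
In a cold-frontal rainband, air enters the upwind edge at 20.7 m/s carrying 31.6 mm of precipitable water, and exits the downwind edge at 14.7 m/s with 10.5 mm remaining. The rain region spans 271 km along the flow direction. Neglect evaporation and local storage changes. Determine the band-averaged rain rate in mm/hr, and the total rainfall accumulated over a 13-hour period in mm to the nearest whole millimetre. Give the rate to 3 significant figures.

R ≈ 6.64 mm/hr; total ≈ 86 mm

Column moisture flux per unit crosswind length is F = V × PW.
Inflow: F_in = 20.7 × 31.6 = 654.12 mm·m/s
Outflow: F_out = 14.7 × 10.5 = 154.35 mm·m/s
Steady-state rate R = (F_in − F_out)/L = (654.12 − 154.35) / 271000 m = 1.844e-03 mm/s.
R = 1.844e-03 × 3600 = 6.64 mm/hr.
Over 13 h: total = 6.64 × 13 = 86.32 ≈ 86 mm.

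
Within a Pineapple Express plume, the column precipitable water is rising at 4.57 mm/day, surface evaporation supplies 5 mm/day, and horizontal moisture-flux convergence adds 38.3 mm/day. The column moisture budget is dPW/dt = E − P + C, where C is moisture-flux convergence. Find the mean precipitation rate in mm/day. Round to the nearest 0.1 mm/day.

P ≈ 38.7 mm/day

dPW/dt = +4.57 mm/day.
P = E + C − dPW/dt = 5 + (38.3) − (+4.57) = 38.7 mm/day.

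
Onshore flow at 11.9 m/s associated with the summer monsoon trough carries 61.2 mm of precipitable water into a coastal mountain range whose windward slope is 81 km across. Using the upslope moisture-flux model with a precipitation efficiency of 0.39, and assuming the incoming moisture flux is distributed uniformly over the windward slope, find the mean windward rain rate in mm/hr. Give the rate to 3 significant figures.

R ≈ 12.6 mm/hr

Incoming column moisture flux per unit ridge length: F = V × PW = 11.9 × 61.2 = 728.28 mm·m/s.
Spread over the 81 km slope with efficiency ε = 0.39: R = ε·F/W = 0.39 × 728.28 / 81000 m = 3.507e-03 mm/s.
R = 3.507e-03 × 3600 = 12.6 mm/hr.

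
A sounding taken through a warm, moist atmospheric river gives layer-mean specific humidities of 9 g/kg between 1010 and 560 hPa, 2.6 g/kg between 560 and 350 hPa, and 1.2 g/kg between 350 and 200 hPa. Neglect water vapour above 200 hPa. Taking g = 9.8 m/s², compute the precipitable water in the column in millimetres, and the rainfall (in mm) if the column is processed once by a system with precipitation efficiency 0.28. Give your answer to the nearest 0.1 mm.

Precipitable water is the column-integrated vapour mass per unit area: PW = (1/g) Σ q̄ Δp, with q in kg/kg and Δp in Pa (1 kg/m² of water = 1 mm).
Layer 1010–560 hPa: Δp = 450 hPa = 45000 Pa, q̄ = 0.009 kg/kg → 0.009 × 45000 / 9.8 = 41.33 mm
Layer 560–350 hPa: Δp = 210 hPa = 21000 Pa, q̄ = 0.0026 kg/kg → 0.0026 × 21000 / 9.8 = 5.57 mm
Layer 350–200 hPa: Δp = 150 hPa = 15000 Pa, q̄ = 0.0012 kg/kg → 0.0012 × 15000 / 9.8 = 1.84 mm
PW = 41.33 + 5.57 + 1.84 = 48.74 ≈ 48.7 mm.
Rainfall = ε × PW = 0.28 × 48.7 = 13.6 mm.

PW ≈ 48.7 mm; rainfall ≈ 13.6 mm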